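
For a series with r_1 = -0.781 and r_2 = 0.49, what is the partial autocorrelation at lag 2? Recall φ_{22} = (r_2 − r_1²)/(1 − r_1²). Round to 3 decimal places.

φ_{22} = (r_2 − r_1²) / (1 − r_1²)
r_1² = (-0.781)² = 0.609961
Numerator = 0.49 − 0.6100 = -0.1200; denominator = 1 − 0.6100 = 0.3900
φ_{22} = -0.1200 / 0.3900 = -0.308

-0.308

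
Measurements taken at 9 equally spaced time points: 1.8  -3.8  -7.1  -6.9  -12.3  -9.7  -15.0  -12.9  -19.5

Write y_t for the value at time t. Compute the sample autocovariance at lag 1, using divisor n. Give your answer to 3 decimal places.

Mean ȳ = (1.8 − 3.8 − 7.1 − 6.9 − 12.3 − 9.7 − 15.0 − 12.9 − 19.5)/9 = -9.4889
Σ_{t=1}^{8}(y_t−ȳ)(y_{t+1}−ȳ) = 131.4232
γ_1 = 131.4232 / 9 = 14.603

14.603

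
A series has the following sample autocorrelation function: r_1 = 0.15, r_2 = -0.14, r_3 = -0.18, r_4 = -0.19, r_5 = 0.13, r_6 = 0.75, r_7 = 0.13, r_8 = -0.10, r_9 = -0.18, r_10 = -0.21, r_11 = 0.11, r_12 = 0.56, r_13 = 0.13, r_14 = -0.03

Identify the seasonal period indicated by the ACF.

The largest autocorrelation is r_6 = 0.75, with a weaker echo at lag 12 (0.56); the remaining lags stay at or below 0.15.
The dominant spike at lag 6 indicates a seasonal period of 6.

6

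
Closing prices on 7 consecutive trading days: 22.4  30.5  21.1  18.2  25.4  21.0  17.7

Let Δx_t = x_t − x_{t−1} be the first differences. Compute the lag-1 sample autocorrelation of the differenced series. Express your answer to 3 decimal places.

-0.394

First differences Δx: 8.1, -9.4, -2.9, 7.2, -4.4, -3.3
Mean of differences = -0.7833
Numerator Σ(Δx_t−Δx̄)(Δx_{t+1}−Δx̄) = -94.9753
Denominator Σ(Δx_t−Δx̄)² = 240.7883
r_1(Δx) = -94.9753 / 240.7883 = -0.394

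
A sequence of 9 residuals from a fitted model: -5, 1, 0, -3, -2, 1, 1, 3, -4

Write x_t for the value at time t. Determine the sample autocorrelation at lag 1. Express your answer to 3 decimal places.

Mean x̄ = (-5 + 1 + 0 − 3 − 2 + 1 + 1 + 3 − 4)/9 = -0.8889
Numerator Σ_{t=1}^{8}(x_t−x̄)(x_{t+1}−x̄) = -8.9012
Denominator Σ(x_t−x̄)² = 58.8889
r_1 = -8.9012 / 58.8889 = -0.151

-0.151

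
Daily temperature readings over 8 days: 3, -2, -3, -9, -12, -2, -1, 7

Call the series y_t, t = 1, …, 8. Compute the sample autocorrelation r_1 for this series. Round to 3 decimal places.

0.311

Mean ȳ = (3 − 2 − 3 − 9 − 12 − 2 − 1 + 7)/8 = -2.3750
Numerator Σ_{t=1}^{7}(y_t−ȳ)(y_{t+1}−ȳ) = 79.4844
Denominator Σ(y_t−ȳ)² = 255.8750
r_1 = 79.4844 / 255.8750 = 0.311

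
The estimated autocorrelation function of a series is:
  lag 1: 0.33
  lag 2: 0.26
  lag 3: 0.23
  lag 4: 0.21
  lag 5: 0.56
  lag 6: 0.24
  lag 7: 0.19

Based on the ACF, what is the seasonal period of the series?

5

The largest autocorrelation is r_5 = 0.56; the remaining lags stay at or below 0.33. The elevated value at lag 1 (0.33), dropping to 0.26 at lag 2, reflects decaying short-term dependence rather than seasonality.
The dominant spike at lag 5 indicates a seasonal period of 5.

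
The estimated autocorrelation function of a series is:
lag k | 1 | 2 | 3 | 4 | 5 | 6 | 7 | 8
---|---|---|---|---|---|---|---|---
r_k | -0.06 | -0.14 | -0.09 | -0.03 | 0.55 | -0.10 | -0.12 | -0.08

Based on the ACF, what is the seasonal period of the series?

5

The largest autocorrelation is r_5 = 0.55; the remaining lags stay at or below -0.03.
The dominant spike at lag 5 indicates a seasonal period of 5.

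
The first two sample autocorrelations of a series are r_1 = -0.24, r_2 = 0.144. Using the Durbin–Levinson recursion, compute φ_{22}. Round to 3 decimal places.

φ_{22} = (r_2 − r_1²) / (1 − r_1²)
r_1² = (-0.24)² = 0.0576
Numerator = 0.144 − 0.0576 = 0.0864; denominator = 1 − 0.0576 = 0.9424
φ_{22} = 0.0864 / 0.9424 = 0.092

0.092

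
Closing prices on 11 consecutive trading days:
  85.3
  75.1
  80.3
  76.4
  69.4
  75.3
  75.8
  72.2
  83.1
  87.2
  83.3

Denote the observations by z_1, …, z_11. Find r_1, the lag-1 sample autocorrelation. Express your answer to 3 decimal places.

0.288

Mean z̄ = (85.3 + 75.1 + 80.3 + 76.4 + 69.4 + 75.3 + 75.8 + 72.2 + 83.1 + 87.2 + 83.3)/11 = 78.4909
Numerator Σ_{t=1}^{10}(z_t−z̄)(z_{t+1}−z̄) = 93.5536
Denominator Σ(z_t−z̄)² = 325.3691
r_1 = 93.5536 / 325.3691 = 0.288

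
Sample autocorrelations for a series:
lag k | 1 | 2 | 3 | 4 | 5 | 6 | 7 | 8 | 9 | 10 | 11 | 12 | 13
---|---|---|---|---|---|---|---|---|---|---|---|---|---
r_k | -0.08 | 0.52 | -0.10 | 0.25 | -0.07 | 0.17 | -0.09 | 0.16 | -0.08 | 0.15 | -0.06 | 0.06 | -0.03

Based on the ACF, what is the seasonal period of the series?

2

The largest autocorrelation is r_2 = 0.52, with weaker echoes at lags 4 (0.25), 6 (0.17), 8 (0.16) and 10 (0.15); the remaining lags stay at or below 0.06.
The dominant spike at lag 2 indicates a seasonal period of 2.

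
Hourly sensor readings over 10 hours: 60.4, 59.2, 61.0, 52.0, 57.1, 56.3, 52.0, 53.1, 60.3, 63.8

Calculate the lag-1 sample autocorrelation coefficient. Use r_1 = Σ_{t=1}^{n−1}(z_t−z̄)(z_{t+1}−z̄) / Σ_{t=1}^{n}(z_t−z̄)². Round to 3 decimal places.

0.201

Mean z̄ = (60.4 + 59.2 + 61.0 + 52.0 + 57.1 + 56.3 + 52.0 + 53.1 + 60.3 + 63.8)/10 = 57.5200
Numerator Σ_{t=1}^{9}(z_t−z̄)(z_{t+1}−z̄) = 30.6096
Denominator Σ(z_t−z̄)² = 152.5360
r_1 = 30.6096 / 152.5360 = 0.201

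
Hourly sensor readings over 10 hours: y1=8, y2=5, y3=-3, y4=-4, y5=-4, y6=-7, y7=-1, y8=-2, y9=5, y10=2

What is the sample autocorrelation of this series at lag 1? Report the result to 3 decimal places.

Mean ȳ = (8 + 5 − 3 − 4 − 4 − 7 − 1 − 2 + 5 + 2)/10 = -0.1000
Numerator Σ_{t=1}^{9}(y_t−ȳ)(y_{t+1}−ȳ) = 88.8900
Denominator Σ(y_t−ȳ)² = 212.9000
r_1 = 88.8900 / 212.9000 = 0.418

0.418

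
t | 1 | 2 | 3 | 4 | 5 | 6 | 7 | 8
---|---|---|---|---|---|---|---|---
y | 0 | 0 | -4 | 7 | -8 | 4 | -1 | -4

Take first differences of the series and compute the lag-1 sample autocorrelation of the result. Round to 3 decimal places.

-0.809

First differences Δy: 0, -4, 11, -15, 12, -5, -3
Mean of differences = -0.5714
Numerator Σ(Δy_t−Δȳ)(Δy_{t+1}−Δȳ) = -434.8980
Denominator Σ(Δy_t−Δȳ)² = 537.7143
r_1(Δy) = -434.8980 / 537.7143 = -0.809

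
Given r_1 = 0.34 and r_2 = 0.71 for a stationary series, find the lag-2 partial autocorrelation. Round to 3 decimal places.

0.672

φ_{22} = (r_2 − r_1²) / (1 − r_1²)
r_1² = (0.34)² = 0.1156
Numerator = 0.71 − 0.1156 = 0.5944; denominator = 1 − 0.1156 = 0.8844
φ_{22} = 0.5944 / 0.8844 = 0.672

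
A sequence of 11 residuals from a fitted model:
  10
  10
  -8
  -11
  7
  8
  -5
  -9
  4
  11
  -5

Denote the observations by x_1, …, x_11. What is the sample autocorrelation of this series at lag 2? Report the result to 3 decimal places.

-0.753

Mean x̄ = (10 + 10 − 8 − 11 + 7 + 8 − 5 − 9 + 4 + 11 − 5)/11 = 1.0909
Numerator Σ_{t=1}^{9}(x_t−x̄)(x_{t+2}−x̄) = -567.1074
Denominator Σ(x_t−x̄)² = 752.9091
r_2 = -567.1074 / 752.9091 = -0.753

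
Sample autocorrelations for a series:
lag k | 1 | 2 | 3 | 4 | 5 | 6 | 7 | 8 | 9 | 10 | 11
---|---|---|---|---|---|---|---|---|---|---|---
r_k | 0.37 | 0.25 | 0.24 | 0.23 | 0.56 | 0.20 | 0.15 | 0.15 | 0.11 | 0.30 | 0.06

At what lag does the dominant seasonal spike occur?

5

The largest autocorrelation is r_5 = 0.56; the remaining lags stay at or below 0.37. The elevated value at lag 1 (0.37), dropping to 0.25 at lag 2, reflects decaying short-term dependence rather than seasonality.
The dominant spike at lag 5 indicates a seasonal period of 5.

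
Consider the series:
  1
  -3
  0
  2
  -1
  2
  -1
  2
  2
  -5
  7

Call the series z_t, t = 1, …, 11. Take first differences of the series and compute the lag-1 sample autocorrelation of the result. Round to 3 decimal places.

First differences Δz: -4, 3, 2, -3, 3, -3, 3, 0, -7, 12
Mean of differences = 0.6000
Numerator Σ(Δz_t−Δz̄)(Δz_{t+1}−Δz̄) = -122.1600
Denominator Σ(Δz_t−Δz̄)² = 254.4000
r_1(Δz) = -122.1600 / 254.4000 = -0.480

-0.480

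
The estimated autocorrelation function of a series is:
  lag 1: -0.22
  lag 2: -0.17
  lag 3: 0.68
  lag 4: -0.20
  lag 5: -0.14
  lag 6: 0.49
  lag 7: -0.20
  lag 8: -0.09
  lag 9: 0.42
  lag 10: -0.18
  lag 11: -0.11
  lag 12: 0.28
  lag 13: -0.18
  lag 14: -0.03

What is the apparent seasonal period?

The largest autocorrelation is r_3 = 0.68, with weaker echoes at lags 6 (0.49), 9 (0.42) and 12 (0.28); the remaining lags stay at or below -0.03.
The dominant spike at lag 3 indicates a seasonal period of 3.

3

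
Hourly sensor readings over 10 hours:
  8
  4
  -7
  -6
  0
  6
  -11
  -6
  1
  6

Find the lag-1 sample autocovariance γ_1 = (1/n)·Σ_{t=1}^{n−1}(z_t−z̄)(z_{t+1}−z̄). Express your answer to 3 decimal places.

Mean z̄ = (8 + 4 − 7 − 6 + 0 + 6 − 11 − 6 + 1 + 6)/10 = -0.5000
Σ_{t=1}^{9}(z_t−z̄)(z_{t+1}−z̄) = 36.2500
γ_1 = 36.2500 / 10 = 3.625

3.625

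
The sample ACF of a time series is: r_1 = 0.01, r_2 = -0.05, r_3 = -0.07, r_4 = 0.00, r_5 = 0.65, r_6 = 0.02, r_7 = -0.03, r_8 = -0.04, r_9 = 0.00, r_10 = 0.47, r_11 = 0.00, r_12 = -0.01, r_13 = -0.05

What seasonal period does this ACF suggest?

The largest autocorrelation is r_5 = 0.65, with a weaker echo at lag 10 (0.47); the remaining lags stay at or below 0.02.
The dominant spike at lag 5 indicates a seasonal period of 5.

5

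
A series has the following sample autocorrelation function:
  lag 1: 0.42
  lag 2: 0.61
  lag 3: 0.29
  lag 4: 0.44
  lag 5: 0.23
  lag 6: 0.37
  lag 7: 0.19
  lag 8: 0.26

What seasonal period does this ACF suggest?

The largest autocorrelation is r_2 = 0.61, with a weaker echo at lag 4 (0.44); the remaining lags stay at or below 0.42.
The dominant spike at lag 2 indicates a seasonal period of 2.

2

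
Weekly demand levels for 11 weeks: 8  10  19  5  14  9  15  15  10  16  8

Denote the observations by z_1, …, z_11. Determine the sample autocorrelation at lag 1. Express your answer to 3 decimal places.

Mean z̄ = (8 + 10 + 19 + 5 + 14 + 9 + 15 + 15 + 10 + 16 + 8)/11 = 11.7273
Numerator Σ_{t=1}^{10}(z_t−z̄)(z_{t+1}−z̄) = -103.7107
Denominator Σ(z_t−z̄)² = 184.1818
r_1 = -103.7107 / 184.1818 = -0.563

-0.563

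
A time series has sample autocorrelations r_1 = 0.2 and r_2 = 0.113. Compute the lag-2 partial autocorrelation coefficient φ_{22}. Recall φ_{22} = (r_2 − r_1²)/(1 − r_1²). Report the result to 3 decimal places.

0.076

φ_{22} = (r_2 − r_1²) / (1 − r_1²)
r_1² = (0.2)² = 0.04
Numerator = 0.113 − 0.0400 = 0.0730; denominator = 1 − 0.0400 = 0.9600
φ_{22} = 0.0730 / 0.9600 = 0.076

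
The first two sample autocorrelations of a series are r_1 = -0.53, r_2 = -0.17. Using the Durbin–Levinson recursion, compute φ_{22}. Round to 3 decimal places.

φ_{22} = (r_2 − r_1²) / (1 − r_1²)
r_1² = (-0.53)² = 0.2809
Numerator = -0.17 − 0.2809 = -0.4509; denominator = 1 − 0.2809 = 0.7191
φ_{22} = -0.4509 / 0.7191 = -0.627

-0.627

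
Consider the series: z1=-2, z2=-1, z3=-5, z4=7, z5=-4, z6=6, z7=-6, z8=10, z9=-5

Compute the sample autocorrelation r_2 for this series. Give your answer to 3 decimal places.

0.613

Mean z̄ = (-2 − 1 − 5 + 7 − 4 + 6 − 6 + 10 − 5)/9 = 0.0000
Σ(z_t−z̄)(z_{t+2}−z̄) = (10.0000) + (-7.0000) + (20.0000) + (42.0000) + (24.0000) + (60.0000) + (30.0000) = 179.0000
Denominator Σ(z_t−z̄)² = 292.0000
r_2 = 179.0000 / 292.0000 = 0.613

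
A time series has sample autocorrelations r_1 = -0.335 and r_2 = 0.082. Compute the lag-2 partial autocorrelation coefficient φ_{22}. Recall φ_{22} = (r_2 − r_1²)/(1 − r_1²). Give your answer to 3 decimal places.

φ_{22} = (r_2 − r_1²) / (1 − r_1²)
r_1² = (-0.335)² = 0.112225
Numerator = 0.082 − 0.1122 = -0.0302; denominator = 1 − 0.1122 = 0.8878
φ_{22} = -0.0302 / 0.8878 = -0.034

-0.034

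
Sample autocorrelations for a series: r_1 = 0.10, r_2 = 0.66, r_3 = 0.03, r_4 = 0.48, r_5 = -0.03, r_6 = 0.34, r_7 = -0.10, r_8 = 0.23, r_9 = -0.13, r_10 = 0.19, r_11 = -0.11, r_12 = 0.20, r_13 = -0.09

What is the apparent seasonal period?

2

The largest autocorrelation is r_2 = 0.66, with weaker echoes at lags 4 (0.48), 6 (0.34), 8 (0.23), 10 (0.19) and 12 (0.20); the remaining lags stay at or below 0.10.
The dominant spike at lag 2 indicates a seasonal period of 2.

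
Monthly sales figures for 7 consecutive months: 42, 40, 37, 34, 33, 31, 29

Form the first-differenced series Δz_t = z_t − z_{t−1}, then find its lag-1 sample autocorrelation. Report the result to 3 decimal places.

-0.069

First differences Δz: -2, -3, -3, -1, -2, -2
Mean of differences = -2.1667
Numerator Σ(Δz_t−Δz̄)(Δz_{t+1}−Δz̄) = -0.1944
Denominator Σ(Δz_t−Δz̄)² = 2.8333
r_1(Δz) = -0.1944 / 2.8333 = -0.069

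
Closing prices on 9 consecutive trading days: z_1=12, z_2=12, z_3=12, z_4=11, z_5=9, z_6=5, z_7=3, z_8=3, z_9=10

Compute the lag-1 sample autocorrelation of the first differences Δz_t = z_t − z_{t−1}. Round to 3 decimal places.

First differences Δz: 0, 0, -1, -2, -4, -2, 0, 7
Mean of differences = -0.2500
Numerator Σ(Δz_t−Δz̄)(Δz_{t+1}−Δz̄) = 15.6875
Denominator Σ(Δz_t−Δz̄)² = 73.5000
r_1(Δz) = 15.6875 / 73.5000 = 0.213

0.213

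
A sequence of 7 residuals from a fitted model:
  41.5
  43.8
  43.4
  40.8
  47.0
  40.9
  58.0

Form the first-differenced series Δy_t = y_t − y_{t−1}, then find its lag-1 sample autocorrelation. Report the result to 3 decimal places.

First differences Δy: 2.3, -0.4, -2.6, 6.2, -6.1, 17.1
Mean of differences = 2.7500
Numerator Σ(Δy_t−Δȳ)(Δy_{t+1}−Δȳ) = -157.7175
Denominator Σ(Δy_t−Δȳ)² = 334.8950
r_1(Δy) = -157.7175 / 334.8950 = -0.471

-0.471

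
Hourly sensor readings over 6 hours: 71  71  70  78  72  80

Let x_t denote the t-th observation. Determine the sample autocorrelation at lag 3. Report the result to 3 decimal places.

-0.340

Mean x̄ = (71 + 71 + 70 + 78 + 72 + 80)/6 = 73.6667
Deviations from mean: -2.6667, -2.6667, -3.6667, 4.3333, -1.6667, 6.3333
Numerator Σ_{t=1}^{3}(x_t−x̄)(x_{t+3}−x̄) = -30.3333
Denominator Σ(x_t−x̄)² = 89.3333
r_3 = -30.3333 / 89.3333 = -0.340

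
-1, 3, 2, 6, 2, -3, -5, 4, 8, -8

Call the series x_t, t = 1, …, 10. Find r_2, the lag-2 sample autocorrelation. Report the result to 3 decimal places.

Mean x̄ = (-1 + 3 + 2 + 6 + 2 − 3 − 5 + 4 + 8 − 8)/10 = 0.8000
Numerator Σ_{t=1}^{8}(x_t−x̄)(x_{t+2}−x̄) = -98.0800
Denominator Σ(x_t−x̄)² = 225.6000
r_2 = -98.0800 / 225.6000 = -0.435

-0.435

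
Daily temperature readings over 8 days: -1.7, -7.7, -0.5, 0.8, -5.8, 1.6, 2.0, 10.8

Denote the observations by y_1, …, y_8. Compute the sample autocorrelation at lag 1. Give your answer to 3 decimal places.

0.122

Mean ȳ = (-1.7 − 7.7 − 0.5 + 0.8 − 5.8 + 1.6 + 2.0 + 10.8)/8 = -0.0625
Deviations from mean: -1.6375, -7.6375, -0.4375, 0.8625, -5.7375, 1.6625, 2.0625, 10.8625
Σ(y_t−ȳ)(y_{t+1}−ȳ) = (12.5064) + (3.3414) + (-0.3773) + (-4.9486) + (-9.5386) + (3.4289) + (22.4039) = 26.8161
Denominator Σ(y_t−ȳ)² = 219.8788
r_1 = 26.8161 / 219.8788 = 0.122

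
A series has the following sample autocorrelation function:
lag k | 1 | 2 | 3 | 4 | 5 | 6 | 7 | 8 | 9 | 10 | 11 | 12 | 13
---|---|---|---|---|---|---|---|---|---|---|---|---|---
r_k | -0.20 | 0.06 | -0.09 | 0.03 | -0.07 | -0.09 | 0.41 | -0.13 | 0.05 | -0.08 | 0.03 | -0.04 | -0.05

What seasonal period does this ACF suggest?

7

The largest autocorrelation is r_7 = 0.41; the remaining lags stay at or below 0.06.
The dominant spike at lag 7 indicates a seasonal period of 7.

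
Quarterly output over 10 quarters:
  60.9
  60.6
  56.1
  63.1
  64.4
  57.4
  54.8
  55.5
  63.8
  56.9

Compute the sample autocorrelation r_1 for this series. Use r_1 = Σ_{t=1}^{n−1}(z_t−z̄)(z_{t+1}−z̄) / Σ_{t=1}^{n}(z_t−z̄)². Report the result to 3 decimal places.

Mean z̄ = (60.9 + 60.6 + 56.1 + 63.1 + 64.4 + 57.4 + 54.8 + 55.5 + 63.8 + 56.9)/10 = 59.3500
Numerator Σ_{t=1}^{9}(z_t−z̄)(z_{t+1}−z̄) = -6.8675
Denominator Σ(z_t−z̄)² = 119.2250
r_1 = -6.8675 / 119.2250 = -0.058

-0.058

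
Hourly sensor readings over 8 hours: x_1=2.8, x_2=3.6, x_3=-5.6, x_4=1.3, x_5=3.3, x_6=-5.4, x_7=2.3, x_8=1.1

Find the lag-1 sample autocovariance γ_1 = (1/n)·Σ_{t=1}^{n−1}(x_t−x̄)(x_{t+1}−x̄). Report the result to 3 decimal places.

Mean x̄ = (2.8 + 3.6 − 5.6 + 1.3 + 3.3 − 5.4 + 2.3 + 1.1)/8 = 0.4250
Σ_{t=1}^{7}(x_t−x̄)(x_{t+1}−x̄) = -40.7481
γ_1 = -40.7481 / 8 = -5.094

-5.094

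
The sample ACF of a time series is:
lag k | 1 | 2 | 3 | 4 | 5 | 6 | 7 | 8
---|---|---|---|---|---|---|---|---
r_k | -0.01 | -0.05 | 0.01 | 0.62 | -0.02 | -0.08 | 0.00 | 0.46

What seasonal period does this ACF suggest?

4

The largest autocorrelation is r_4 = 0.62, with a weaker echo at lag 8 (0.46); the remaining lags stay at or below 0.01.
The dominant spike at lag 4 indicates a seasonal period of 4.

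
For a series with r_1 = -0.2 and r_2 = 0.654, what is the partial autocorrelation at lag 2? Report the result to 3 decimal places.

0.640

φ_{22} = (r_2 − r_1²) / (1 − r_1²)
r_1² = (-0.2)² = 0.04
Numerator = 0.654 − 0.0400 = 0.6140; denominator = 1 − 0.0400 = 0.9600
φ_{22} = 0.6140 / 0.9600 = 0.640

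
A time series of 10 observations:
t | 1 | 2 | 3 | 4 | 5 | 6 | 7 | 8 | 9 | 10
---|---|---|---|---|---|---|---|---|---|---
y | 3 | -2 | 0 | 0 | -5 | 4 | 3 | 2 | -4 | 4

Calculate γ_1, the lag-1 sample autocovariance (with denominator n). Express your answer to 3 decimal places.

Mean ȳ = (3 − 2 + 0 + 0 − 5 + 4 + 3 + 2 − 4 + 4)/10 = 0.5000
Σ_{t=1}^{9}(y_t−ȳ)(y_{t+1}−ȳ) = -31.2500
γ_1 = -31.2500 / 10 = -3.125

-3.125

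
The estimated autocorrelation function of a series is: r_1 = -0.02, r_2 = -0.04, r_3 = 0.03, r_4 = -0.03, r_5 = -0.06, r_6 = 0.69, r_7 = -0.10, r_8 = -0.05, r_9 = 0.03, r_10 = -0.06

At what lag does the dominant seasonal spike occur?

6

The largest autocorrelation is r_6 = 0.69; the remaining lags stay at or below 0.03.
The dominant spike at lag 6 indicates a seasonal period of 6.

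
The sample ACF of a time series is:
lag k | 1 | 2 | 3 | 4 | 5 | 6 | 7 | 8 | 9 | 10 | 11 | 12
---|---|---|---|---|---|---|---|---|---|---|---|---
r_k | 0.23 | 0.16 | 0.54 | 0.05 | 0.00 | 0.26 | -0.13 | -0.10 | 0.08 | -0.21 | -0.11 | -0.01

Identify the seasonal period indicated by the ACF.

3

The largest autocorrelation is r_3 = 0.54, with a weaker echo at lag 6 (0.26); the remaining lags stay at or below 0.23. The elevated value at lag 1 (0.23), dropping to 0.16 at lag 2, reflects decaying short-term dependence rather than seasonality.
The dominant spike at lag 3 indicates a seasonal period of 3.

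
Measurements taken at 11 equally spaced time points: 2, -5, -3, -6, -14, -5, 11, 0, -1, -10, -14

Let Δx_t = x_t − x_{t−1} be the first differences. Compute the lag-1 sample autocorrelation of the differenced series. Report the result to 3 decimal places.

-0.083

First differences Δx: -7, 2, -3, -8, 9, 16, -11, -1, -9, -4
Mean of differences = -1.6000
Numerator Σ(Δx_t−Δx̄)(Δx_{t+1}−Δx̄) = -54.5600
Denominator Σ(Δx_t−Δx̄)² = 656.4000
r_1(Δx) = -54.5600 / 656.4000 = -0.083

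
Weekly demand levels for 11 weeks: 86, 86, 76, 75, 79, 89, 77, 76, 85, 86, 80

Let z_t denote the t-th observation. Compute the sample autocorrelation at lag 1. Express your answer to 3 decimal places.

Mean z̄ = (86 + 86 + 76 + 75 + 79 + 89 + 77 + 76 + 85 + 86 + 80)/11 = 81.3636
Numerator Σ_{t=1}^{10}(z_t−z̄)(z_{t+1}−z̄) = 8.8678
Denominator Σ(z_t−z̄)² = 260.5455
r_1 = 8.8678 / 260.5455 = 0.034

0.034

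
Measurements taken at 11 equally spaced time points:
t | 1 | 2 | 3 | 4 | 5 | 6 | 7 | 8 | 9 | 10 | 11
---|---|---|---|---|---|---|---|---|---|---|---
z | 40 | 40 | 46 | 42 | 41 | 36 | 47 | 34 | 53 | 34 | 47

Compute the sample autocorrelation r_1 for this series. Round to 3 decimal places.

Mean z̄ = (40 + 40 + 46 + 42 + 41 + 36 + 47 + 34 + 53 + 34 + 47)/11 = 41.8182
Numerator Σ_{t=1}^{10}(z_t−z̄)(z_{t+1}−z̄) = -284.9421
Denominator Σ(z_t−z̄)² = 359.6364
r_1 = -284.9421 / 359.6364 = -0.792

-0.792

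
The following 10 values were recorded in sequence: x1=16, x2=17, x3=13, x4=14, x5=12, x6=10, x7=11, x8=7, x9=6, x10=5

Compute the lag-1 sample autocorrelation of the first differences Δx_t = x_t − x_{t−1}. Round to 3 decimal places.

-0.695

First differences Δx: 1, -4, 1, -2, -2, 1, -4, -1, -1
Mean of differences = -1.2222
Numerator Σ(Δx_t−Δx̄)(Δx_{t+1}−Δx̄) = -21.9383
Denominator Σ(Δx_t−Δx̄)² = 31.5556
r_1(Δx) = -21.9383 / 31.5556 = -0.695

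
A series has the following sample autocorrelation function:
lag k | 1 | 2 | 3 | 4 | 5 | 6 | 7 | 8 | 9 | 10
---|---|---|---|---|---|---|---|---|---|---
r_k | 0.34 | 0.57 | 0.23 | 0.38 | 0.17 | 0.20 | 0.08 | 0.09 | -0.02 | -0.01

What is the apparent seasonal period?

2

The largest autocorrelation is r_2 = 0.57, with a weaker echo at lag 4 (0.38); the remaining lags stay at or below 0.34.
The dominant spike at lag 2 indicates a seasonal period of 2.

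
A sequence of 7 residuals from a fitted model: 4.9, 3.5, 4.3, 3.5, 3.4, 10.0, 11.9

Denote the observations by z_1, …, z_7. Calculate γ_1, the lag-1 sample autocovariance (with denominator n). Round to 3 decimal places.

4.367

Mean z̄ = (4.9 + 3.5 + 4.3 + 3.5 + 3.4 + 10.0 + 11.9)/7 = 5.9286
Σ_{t=1}^{6}(z_t−z̄)(z_{t+1}−z̄) = 30.5663
γ_1 = 30.5663 / 7 = 4.367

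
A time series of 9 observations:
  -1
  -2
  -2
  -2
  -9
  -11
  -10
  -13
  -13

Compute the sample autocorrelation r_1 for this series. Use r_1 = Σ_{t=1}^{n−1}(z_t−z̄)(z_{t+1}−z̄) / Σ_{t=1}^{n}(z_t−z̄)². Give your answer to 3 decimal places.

0.679

Mean z̄ = (-1 − 2 − 2 − 2 − 9 − 11 − 10 − 13 − 13)/9 = -7.0000
Numerator Σ_{t=1}^{8}(z_t−z̄)(z_{t+1}−z̄) = 144.0000
Denominator Σ(z_t−z̄)² = 212.0000
r_1 = 144.0000 / 212.0000 = 0.679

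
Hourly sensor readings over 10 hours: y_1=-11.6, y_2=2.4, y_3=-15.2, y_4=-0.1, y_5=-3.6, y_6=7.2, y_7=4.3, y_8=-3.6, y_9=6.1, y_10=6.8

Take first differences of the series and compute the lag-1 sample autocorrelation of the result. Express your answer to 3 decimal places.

First differences Δy: 14.0, -17.6, 15.1, -3.5, 10.8, -2.9, -7.9, 9.7, 0.7
Mean of differences = 2.0444
Numerator Σ(Δy_t−Δȳ)(Δy_{t+1}−Δȳ) = -692.8042
Denominator Σ(Δy_t−Δȳ)² = 990.4422
r_1(Δy) = -692.8042 / 990.4422 = -0.699

-0.699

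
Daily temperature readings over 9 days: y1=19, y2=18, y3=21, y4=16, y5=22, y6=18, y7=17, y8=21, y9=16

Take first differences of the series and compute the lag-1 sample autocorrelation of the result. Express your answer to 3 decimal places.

-0.712

First differences Δy: -1, 3, -5, 6, -4, -1, 4, -5
Mean of differences = -0.3750
Numerator Σ(Δy_t−Δȳ)(Δy_{t+1}−Δȳ) = -91.0156
Denominator Σ(Δy_t−Δȳ)² = 127.8750
r_1(Δy) = -91.0156 / 127.8750 = -0.712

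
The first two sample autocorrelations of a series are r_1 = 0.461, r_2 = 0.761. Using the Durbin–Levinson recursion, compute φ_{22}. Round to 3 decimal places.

φ_{22} = (r_2 − r_1²) / (1 − r_1²)
r_1² = (0.461)² = 0.212521
Numerator = 0.761 − 0.2125 = 0.5485; denominator = 1 − 0.2125 = 0.7875
φ_{22} = 0.5485 / 0.7875 = 0.696

0.696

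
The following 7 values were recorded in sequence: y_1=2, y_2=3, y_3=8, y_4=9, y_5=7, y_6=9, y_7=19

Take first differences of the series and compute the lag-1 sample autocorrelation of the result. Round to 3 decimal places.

First differences Δy: 1, 5, 1, -2, 2, 10
Mean of differences = 2.8333
Numerator Σ(Δy_t−Δȳ)(Δy_{t+1}−Δȳ) = -1.0278
Denominator Σ(Δy_t−Δȳ)² = 86.8333
r_1(Δy) = -1.0278 / 86.8333 = -0.012

-0.012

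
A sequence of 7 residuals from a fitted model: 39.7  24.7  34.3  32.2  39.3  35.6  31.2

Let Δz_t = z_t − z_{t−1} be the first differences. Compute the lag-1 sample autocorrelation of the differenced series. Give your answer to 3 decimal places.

-0.447

First differences Δz: -15.0, 9.6, -2.1, 7.1, -3.7, -4.4
Mean of differences = -1.4167
Numerator Σ(Δz_t−Δz̄)(Δz_{t+1}−Δz̄) = -175.6253
Denominator Σ(Δz_t−Δz̄)² = 392.9883
r_1(Δz) = -175.6253 / 392.9883 = -0.447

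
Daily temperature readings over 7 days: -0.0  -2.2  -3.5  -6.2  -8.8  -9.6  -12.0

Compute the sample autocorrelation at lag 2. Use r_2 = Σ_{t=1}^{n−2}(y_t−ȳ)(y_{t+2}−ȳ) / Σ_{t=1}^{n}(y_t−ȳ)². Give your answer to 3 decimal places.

Mean ȳ = (-0.0 − 2.2 − 3.5 − 6.2 − 8.8 − 9.6 − 12.0)/7 = -6.0429
Σ(y_t−ȳ)(y_{t+2}−ȳ) = (15.3661) + (-0.6039) + (-7.0110) + (0.5590) + (16.4247) = 24.7349
Denominator Σ(y_t−ȳ)² = 113.5171
r_2 = 24.7349 / 113.5171 = 0.218

0.218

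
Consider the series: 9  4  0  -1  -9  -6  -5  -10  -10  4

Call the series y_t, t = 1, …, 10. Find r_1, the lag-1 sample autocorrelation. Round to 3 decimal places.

Mean ȳ = (9 + 4 + 0 − 1 − 9 − 6 − 5 − 10 − 10 + 4)/10 = -2.4000
Numerator Σ_{t=1}^{9}(y_t−ȳ)(y_{t+1}−ȳ) = 144.4400
Denominator Σ(y_t−ȳ)² = 398.4000
r_1 = 144.4400 / 398.4000 = 0.363

0.363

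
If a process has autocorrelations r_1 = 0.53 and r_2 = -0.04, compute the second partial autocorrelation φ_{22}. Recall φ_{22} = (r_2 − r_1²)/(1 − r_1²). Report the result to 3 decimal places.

φ_{22} = (r_2 − r_1²) / (1 − r_1²)
r_1² = (0.53)² = 0.2809
Numerator = -0.04 − 0.2809 = -0.3209; denominator = 1 − 0.2809 = 0.7191
φ_{22} = -0.3209 / 0.7191 = -0.446

-0.446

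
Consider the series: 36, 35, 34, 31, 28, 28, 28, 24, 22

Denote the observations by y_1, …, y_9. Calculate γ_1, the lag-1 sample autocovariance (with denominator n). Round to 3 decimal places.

13.213

Mean ȳ = (36 + 35 + 34 + 31 + 28 + 28 + 28 + 24 + 22)/9 = 29.5556
Σ_{t=1}^{8}(y_t−ȳ)(y_{t+1}−ȳ) = 118.9136
γ_1 = 118.9136 / 9 = 13.213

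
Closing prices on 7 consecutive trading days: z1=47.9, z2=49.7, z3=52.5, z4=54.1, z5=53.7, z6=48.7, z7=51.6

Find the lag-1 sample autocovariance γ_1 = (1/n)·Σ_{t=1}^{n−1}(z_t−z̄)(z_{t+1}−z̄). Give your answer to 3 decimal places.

0.978

Mean z̄ = (47.9 + 49.7 + 52.5 + 54.1 + 53.7 + 48.7 + 51.6)/7 = 51.1714
Σ_{t=1}^{6}(z_t−z̄)(z_{t+1}−z̄) = 6.8463
γ_1 = 6.8463 / 7 = 0.978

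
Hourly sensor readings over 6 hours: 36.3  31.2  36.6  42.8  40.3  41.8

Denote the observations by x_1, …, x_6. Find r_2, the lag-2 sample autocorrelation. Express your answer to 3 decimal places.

Mean x̄ = (36.3 + 31.2 + 36.6 + 42.8 + 40.3 + 41.8)/6 = 38.1667
Numerator Σ_{t=1}^{4}(x_t−x̄)(x_{t+2}−x̄) = -15.8622
Denominator Σ(x_t−x̄)² = 93.6933
r_2 = -15.8622 / 93.6933 = -0.169

-0.169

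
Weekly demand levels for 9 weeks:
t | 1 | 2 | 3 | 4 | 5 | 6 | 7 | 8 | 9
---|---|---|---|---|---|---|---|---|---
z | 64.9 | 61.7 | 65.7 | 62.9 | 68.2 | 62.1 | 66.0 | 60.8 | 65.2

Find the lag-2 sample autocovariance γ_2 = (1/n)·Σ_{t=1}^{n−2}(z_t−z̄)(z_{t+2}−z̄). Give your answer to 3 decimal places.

3.255

Mean z̄ = (64.9 + 61.7 + 65.7 + 62.9 + 68.2 + 62.1 + 66.0 + 60.8 + 65.2)/9 = 64.1667
Σ_{t=1}^{7}(z_t−z̄)(z_{t+2}−z̄) = 29.2978
γ_2 = 29.2978 / 9 = 3.255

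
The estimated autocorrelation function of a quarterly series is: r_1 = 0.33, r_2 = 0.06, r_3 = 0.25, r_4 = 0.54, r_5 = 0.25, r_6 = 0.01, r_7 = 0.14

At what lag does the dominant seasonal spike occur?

The largest autocorrelation is r_4 = 0.54; the remaining lags stay at or below 0.33. The elevated value at lag 1 (0.33), dropping to 0.06 at lag 2, reflects decaying short-term dependence rather than seasonality.
The dominant spike at lag 4 indicates a seasonal period of 4.

4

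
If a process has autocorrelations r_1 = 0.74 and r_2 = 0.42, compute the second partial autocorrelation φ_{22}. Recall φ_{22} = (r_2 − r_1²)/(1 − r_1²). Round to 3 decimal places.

-0.282

φ_{22} = (r_2 − r_1²) / (1 − r_1²)
r_1² = (0.74)² = 0.5476
Numerator = 0.42 − 0.5476 = -0.1276; denominator = 1 − 0.5476 = 0.4524
φ_{22} = -0.1276 / 0.4524 = -0.282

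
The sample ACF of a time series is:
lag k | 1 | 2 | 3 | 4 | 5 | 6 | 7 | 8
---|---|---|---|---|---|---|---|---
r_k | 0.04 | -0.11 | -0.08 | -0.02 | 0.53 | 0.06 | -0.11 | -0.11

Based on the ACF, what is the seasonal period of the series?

The largest autocorrelation is r_5 = 0.53; the remaining lags stay at or below 0.06.
The dominant spike at lag 5 indicates a seasonal period of 5.

5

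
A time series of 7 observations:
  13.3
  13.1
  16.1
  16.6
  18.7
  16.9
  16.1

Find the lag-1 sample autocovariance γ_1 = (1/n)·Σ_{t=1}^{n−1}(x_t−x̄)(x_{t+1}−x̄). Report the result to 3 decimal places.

Mean x̄ = (13.3 + 13.1 + 16.1 + 16.6 + 18.7 + 16.9 + 16.1)/7 = 15.8286
Σ_{t=1}^{6}(x_t−x̄)(x_{t+1}−x̄) = 11.9506
γ_1 = 11.9506 / 7 = 1.707

1.707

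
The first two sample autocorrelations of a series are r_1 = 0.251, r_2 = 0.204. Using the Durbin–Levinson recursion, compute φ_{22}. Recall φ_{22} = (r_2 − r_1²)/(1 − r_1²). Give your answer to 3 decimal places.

0.150

φ_{22} = (r_2 − r_1²) / (1 − r_1²)
r_1² = (0.251)² = 0.063001
Numerator = 0.204 − 0.0630 = 0.1410; denominator = 1 − 0.0630 = 0.9370
φ_{22} = 0.1410 / 0.9370 = 0.150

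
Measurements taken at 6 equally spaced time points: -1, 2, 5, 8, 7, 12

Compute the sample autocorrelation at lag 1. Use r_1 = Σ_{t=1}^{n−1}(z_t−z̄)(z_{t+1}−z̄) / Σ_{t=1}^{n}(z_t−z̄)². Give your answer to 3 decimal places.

Mean z̄ = (-1 + 2 + 5 + 8 + 7 + 12)/6 = 5.5000
Deviations from mean: -6.5000, -3.5000, -0.5000, 2.5000, 1.5000, 6.5000
Numerator Σ_{t=1}^{5}(z_t−z̄)(z_{t+1}−z̄) = 36.7500
Denominator Σ(z_t−z̄)² = 105.5000
r_1 = 36.7500 / 105.5000 = 0.348

0.348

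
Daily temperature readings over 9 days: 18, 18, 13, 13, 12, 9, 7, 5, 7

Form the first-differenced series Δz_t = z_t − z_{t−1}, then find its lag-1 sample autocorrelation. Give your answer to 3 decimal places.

First differences Δz: 0, -5, 0, -1, -3, -2, -2, 2
Mean of differences = -1.3750
Numerator Σ(Δz_t−Δz̄)(Δz_{t+1}−Δz̄) = -10.7656
Denominator Σ(Δz_t−Δz̄)² = 31.8750
r_1(Δz) = -10.7656 / 31.8750 = -0.338

-0.338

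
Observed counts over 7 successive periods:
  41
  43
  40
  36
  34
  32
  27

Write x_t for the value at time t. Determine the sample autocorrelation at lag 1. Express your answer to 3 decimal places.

Mean x̄ = (41 + 43 + 40 + 36 + 34 + 32 + 27)/7 = 36.1429
Deviations from mean: 4.8571, 6.8571, 3.8571, -0.1429, -2.1429, -4.1429, -9.1429
Σ(x_t−x̄)(x_{t+1}−x̄) = (33.3061) + (26.4490) + (-0.5510) + (0.3061) + (8.8776) + (37.8776) = 106.2653
Denominator Σ(x_t−x̄)² = 190.8571
r_1 = 106.2653 / 190.8571 = 0.557

0.557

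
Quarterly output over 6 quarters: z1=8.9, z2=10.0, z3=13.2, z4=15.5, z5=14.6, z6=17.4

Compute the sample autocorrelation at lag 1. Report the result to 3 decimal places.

0.426

Mean z̄ = (8.9 + 10.0 + 13.2 + 15.5 + 14.6 + 17.4)/6 = 13.2667
Deviations from mean: -4.3667, -3.2667, -0.0667, 2.2333, 1.3333, 4.1333
Numerator Σ_{t=1}^{5}(z_t−z̄)(z_{t+1}−z̄) = 22.8222
Denominator Σ(z_t−z̄)² = 53.5933
r_1 = 22.8222 / 53.5933 = 0.426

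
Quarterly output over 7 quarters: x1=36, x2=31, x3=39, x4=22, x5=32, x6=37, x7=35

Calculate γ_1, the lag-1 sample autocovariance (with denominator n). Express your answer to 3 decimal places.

Mean x̄ = (36 + 31 + 39 + 22 + 32 + 37 + 35)/7 = 33.1429
Σ_{t=1}^{6}(x_t−x̄)(x_{t+1}−x̄) = -68.4490
γ_1 = -68.4490 / 7 = -9.778

-9.778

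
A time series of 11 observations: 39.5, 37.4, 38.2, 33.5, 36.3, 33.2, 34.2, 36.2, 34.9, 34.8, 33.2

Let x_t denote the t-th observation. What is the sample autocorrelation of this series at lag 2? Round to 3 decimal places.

0.287

Mean x̄ = (39.5 + 37.4 + 38.2 + 33.5 + 36.3 + 33.2 + 34.2 + 36.2 + 34.9 + 34.8 + 33.2)/11 = 35.5818
Numerator Σ_{t=1}^{9}(x_t−x̄)(x_{t+2}−x̄) = 12.9302
Denominator Σ(x_t−x̄)² = 45.0764
r_2 = 12.9302 / 45.0764 = 0.287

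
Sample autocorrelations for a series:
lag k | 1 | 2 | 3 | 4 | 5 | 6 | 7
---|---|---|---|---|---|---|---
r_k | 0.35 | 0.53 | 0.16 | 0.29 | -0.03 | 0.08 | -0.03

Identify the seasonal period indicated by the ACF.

2

The largest autocorrelation is r_2 = 0.53; the remaining lags stay at or below 0.35.
The dominant spike at lag 2 indicates a seasonal period of 2.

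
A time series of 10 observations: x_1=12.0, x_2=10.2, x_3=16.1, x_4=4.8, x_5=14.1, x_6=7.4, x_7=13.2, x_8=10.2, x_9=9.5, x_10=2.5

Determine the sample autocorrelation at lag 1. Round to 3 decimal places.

Mean x̄ = (12.0 + 10.2 + 16.1 + 4.8 + 14.1 + 7.4 + 13.2 + 10.2 + 9.5 + 2.5)/10 = 10.0000
Numerator Σ_{t=1}^{9}(x_t−x̄)(x_{t+1}−x̄) = -66.1100
Denominator Σ(x_t−x̄)² = 158.6400
r_1 = -66.1100 / 158.6400 = -0.417

-0.417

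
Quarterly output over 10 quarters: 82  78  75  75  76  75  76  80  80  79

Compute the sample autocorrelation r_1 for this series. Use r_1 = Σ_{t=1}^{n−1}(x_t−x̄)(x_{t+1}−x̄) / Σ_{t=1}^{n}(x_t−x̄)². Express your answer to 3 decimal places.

Mean x̄ = (82 + 78 + 75 + 75 + 76 + 75 + 76 + 80 + 80 + 79)/10 = 77.6000
Numerator Σ_{t=1}^{9}(x_t−x̄)(x_{t+1}−x̄) = 25.2400
Denominator Σ(x_t−x̄)² = 58.4000
r_1 = 25.2400 / 58.4000 = 0.432

0.432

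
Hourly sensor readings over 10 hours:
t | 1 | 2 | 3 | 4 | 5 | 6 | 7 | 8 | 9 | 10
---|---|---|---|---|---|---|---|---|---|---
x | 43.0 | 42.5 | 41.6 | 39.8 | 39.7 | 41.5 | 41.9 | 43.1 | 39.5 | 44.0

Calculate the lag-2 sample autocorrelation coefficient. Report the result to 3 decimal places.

0.042

Mean x̄ = (43.0 + 42.5 + 41.6 + 39.8 + 39.7 + 41.5 + 41.9 + 43.1 + 39.5 + 44.0)/10 = 41.6600
Numerator Σ_{t=1}^{8}(x_t−x̄)(x_{t+2}−x̄) = 0.9228
Denominator Σ(x_t−x̄)² = 22.1040
r_2 = 0.9228 / 22.1040 = 0.042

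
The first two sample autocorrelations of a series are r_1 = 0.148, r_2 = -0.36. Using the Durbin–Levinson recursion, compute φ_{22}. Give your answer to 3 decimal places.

-0.390

φ_{22} = (r_2 − r_1²) / (1 − r_1²)
r_1² = (0.148)² = 0.021904
Numerator = -0.36 − 0.0219 = -0.3819; denominator = 1 − 0.0219 = 0.9781
φ_{22} = -0.3819 / 0.9781 = -0.390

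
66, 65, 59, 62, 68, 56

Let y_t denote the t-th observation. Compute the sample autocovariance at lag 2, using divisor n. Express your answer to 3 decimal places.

-4.815

Mean ȳ = (66 + 65 + 59 + 62 + 68 + 56)/6 = 62.6667
Deviations: 3.3333, 2.3333, -3.6667, -0.6667, 5.3333, -6.6667
Σ_{t=1}^{4}(y_t−ȳ)(y_{t+2}−ȳ) = -28.8889
γ_2 = -28.8889 / 6 = -4.815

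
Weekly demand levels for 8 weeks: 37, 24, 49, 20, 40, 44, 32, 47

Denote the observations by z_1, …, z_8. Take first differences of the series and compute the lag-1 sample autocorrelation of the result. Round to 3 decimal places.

-0.745

First differences Δz: -13, 25, -29, 20, 4, -12, 15
Mean of differences = 1.4286
Numerator Σ(Δz_t−Δz̄)(Δz_{t+1}−Δz̄) = -1791.4694
Denominator Σ(Δz_t−Δz̄)² = 2405.7143
r_1(Δz) = -1791.4694 / 2405.7143 = -0.745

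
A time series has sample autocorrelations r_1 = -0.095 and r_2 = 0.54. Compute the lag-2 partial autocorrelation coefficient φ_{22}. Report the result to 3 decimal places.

φ_{22} = (r_2 − r_1²) / (1 − r_1²)
r_1² = (-0.095)² = 0.009025
Numerator = 0.54 − 0.0090 = 0.5310; denominator = 1 − 0.0090 = 0.9910
φ_{22} = 0.5310 / 0.9910 = 0.536

0.536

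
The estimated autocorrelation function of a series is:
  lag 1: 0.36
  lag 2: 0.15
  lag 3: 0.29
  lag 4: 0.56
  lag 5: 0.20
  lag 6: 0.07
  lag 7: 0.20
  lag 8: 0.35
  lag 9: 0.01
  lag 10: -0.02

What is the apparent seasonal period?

4

The largest autocorrelation is r_4 = 0.56; the remaining lags stay at or below 0.36. The elevated value at lag 1 (0.36), dropping to 0.15 at lag 2, reflects decaying short-term dependence rather than seasonality.
The dominant spike at lag 4 indicates a seasonal period of 4.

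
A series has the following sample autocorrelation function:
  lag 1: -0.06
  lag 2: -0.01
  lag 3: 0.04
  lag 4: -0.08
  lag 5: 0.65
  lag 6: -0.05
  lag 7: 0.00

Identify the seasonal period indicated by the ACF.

5

The largest autocorrelation is r_5 = 0.65; the remaining lags stay at or below 0.04.
The dominant spike at lag 5 indicates a seasonal period of 5.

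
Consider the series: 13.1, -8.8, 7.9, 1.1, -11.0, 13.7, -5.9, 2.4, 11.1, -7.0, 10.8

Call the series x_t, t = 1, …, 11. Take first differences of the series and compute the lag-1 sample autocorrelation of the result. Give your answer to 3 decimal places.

First differences Δx: -21.9, 16.7, -6.8, -12.1, 24.7, -19.6, 8.3, 8.7, -18.1, 17.8
Mean of differences = -0.2300
Numerator Σ(Δx_t−Δx̄)(Δx_{t+1}−Δx̄) = -1749.7589
Denominator Σ(Δx_t−Δx̄)² = 2733.9010
r_1(Δx) = -1749.7589 / 2733.9010 = -0.640

-0.640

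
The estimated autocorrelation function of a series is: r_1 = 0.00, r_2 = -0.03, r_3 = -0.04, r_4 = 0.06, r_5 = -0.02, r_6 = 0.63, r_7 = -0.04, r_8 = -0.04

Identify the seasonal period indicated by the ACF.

6

The largest autocorrelation is r_6 = 0.63; the remaining lags stay at or below 0.06.
The dominant spike at lag 6 indicates a seasonal period of 6.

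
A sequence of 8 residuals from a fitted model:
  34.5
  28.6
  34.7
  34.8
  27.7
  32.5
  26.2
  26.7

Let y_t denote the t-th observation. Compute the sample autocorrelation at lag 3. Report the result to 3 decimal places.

0.226

Mean ȳ = (34.5 + 28.6 + 34.7 + 34.8 + 27.7 + 32.5 + 26.2 + 26.7)/8 = 30.7125
Numerator Σ_{t=1}^{5}(y_t−ȳ)(y_{t+3}−ȳ) = 22.6158
Denominator Σ(y_t−ȳ)² = 100.1488
r_3 = 22.6158 / 100.1488 = 0.226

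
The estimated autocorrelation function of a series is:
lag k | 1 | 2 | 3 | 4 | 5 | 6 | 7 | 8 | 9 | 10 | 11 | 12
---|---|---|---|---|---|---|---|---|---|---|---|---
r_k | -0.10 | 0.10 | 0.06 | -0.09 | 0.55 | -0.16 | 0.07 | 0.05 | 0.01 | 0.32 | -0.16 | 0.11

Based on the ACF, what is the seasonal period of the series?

The largest autocorrelation is r_5 = 0.55, with a weaker echo at lag 10 (0.32); the remaining lags stay at or below 0.11.
The dominant spike at lag 5 indicates a seasonal period of 5.

5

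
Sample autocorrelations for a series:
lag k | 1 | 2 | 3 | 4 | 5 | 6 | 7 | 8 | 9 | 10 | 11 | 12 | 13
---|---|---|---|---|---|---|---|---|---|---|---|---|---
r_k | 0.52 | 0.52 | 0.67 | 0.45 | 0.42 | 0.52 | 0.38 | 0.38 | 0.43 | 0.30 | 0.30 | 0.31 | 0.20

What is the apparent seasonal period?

The largest autocorrelation is r_3 = 0.67; the remaining lags stay at or below 0.52.
The dominant spike at lag 3 indicates a seasonal period of 3.

3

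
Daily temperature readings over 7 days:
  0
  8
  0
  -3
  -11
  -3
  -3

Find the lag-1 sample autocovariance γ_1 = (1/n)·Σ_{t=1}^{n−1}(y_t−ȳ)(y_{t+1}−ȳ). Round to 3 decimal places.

8.090

Mean ȳ = (0 + 8 + 0 − 3 − 11 − 3 − 3)/7 = -1.7143
Σ_{t=1}^{6}(y_t−ȳ)(y_{t+1}−ȳ) = 56.6327
γ_1 = 56.6327 / 7 = 8.090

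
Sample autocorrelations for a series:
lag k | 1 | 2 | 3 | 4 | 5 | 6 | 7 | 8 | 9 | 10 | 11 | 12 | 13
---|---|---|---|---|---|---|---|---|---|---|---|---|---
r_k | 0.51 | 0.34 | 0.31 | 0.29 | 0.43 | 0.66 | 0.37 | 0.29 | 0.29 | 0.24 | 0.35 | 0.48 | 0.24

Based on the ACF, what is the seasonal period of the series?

6

The largest autocorrelation is r_6 = 0.66; the remaining lags stay at or below 0.51. The elevated value at lag 1 (0.51), dropping to 0.34 at lag 2, reflects decaying short-term dependence rather than seasonality.
The dominant spike at lag 6 indicates a seasonal period of 6.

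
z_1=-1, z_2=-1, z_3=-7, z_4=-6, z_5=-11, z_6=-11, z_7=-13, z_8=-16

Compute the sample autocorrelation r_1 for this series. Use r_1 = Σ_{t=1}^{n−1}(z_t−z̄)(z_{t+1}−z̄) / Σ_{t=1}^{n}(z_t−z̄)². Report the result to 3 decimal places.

0.552

Mean z̄ = (-1 − 1 − 7 − 6 − 11 − 11 − 13 − 16)/8 = -8.2500
Σ(z_t−z̄)(z_{t+1}−z̄) = (52.5625) + (9.0625) + (2.8125) + (-6.1875) + (7.5625) + (13.0625) + (36.8125) = 115.6875
Denominator Σ(z_t−z̄)² = 209.5000
r_1 = 115.6875 / 209.5000 = 0.552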